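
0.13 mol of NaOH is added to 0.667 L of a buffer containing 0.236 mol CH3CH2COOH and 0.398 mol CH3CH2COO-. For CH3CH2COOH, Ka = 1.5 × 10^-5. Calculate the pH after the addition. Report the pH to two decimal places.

After neutralization: n(CH3CH2COOH) = 0.106 mol, n(CH3CH2COO-) = 0.528 mol.
pKa = −log(1.5 × 10^-5) = 4.824
Henderson–Hasselbalch with mole ratio 0.528/0.106: pH = 4.824 + (+0.697)

pH = 5.52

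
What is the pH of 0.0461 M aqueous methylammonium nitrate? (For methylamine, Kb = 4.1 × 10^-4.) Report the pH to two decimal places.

pH = 5.97

CH3NH3+ is the conjugate acid of the weak base CH3NH2.
Ka = Kw/Kb = 1.0×10^-14 / 4.1 × 10^-4 = 2.44 × 10^-11
Ka = x²/(0.0461 − x) = 2.44 × 10^-11
Neglecting x in the denominator: x = √(2.44 × 10^-11 × 0.0461) = 1.06 × 10^-6 M
(x/C₀ = 0.0023% < 5%, so the approximation holds.)
pH = −log(1.06 × 10^-6) = 5.97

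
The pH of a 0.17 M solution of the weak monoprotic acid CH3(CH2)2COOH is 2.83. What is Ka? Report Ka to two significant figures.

Ka = 1.3 × 10^-5

[H+] = 10^(-2.83) = 1.48 × 10^-3 M
At equilibrium [HA] = 0.17 − 1.48 × 10^-3 = 1.69 × 10^-1 M
Ka = [H+][A-]/[HA] = (1.48 × 10^-3)² / 1.69 × 10^-1 = 1.3 × 10^-5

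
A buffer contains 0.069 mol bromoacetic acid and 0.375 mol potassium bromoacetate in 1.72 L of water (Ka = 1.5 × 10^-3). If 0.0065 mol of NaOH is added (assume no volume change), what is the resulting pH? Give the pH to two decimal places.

pH = 3.61

OH- converts BrCH2COOH to BrCH2COO-: BrCH2COOH → 0.0625 mol, BrCH2COO- → 0.382 mol.
pKa = −log(1.5 × 10^-3) = 2.824
pH = pKa + log([A⁻]/[HA]) = 2.824 + log(0.382/0.0625) = 2.824 +0.786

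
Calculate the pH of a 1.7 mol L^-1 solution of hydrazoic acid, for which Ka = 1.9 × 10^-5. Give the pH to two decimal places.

HN3 ⇌ N3- + H+
From the ICE table, Ka = x²/(1.7 − x) = 1.9 × 10^-5.
Neglecting x in the denominator: x = √(1.9 × 10^-5 × 1.7) = 5.68 × 10^-3 M
(x/C₀ = 0.33% < 5%, so the approximation holds.)
pH = −log[H+] = −log(5.68 × 10^-3) = 2.25

pH = 2.25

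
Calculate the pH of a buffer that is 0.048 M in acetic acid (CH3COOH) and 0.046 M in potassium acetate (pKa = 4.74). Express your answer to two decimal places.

pH = 4.72

Using pH = pKa + log([base]/[acid]) with [base]/[acid] = 0.046/0.048:
pH = 4.74 + (-0.018) = 4.72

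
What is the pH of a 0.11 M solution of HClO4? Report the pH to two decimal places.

HClO4 is a strong acid and dissociates completely, so [H+] = 0.11 M.
pH = -log(0.11) = 0.96

pH = 0.96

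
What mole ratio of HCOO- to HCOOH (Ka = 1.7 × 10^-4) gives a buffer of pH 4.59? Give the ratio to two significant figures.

pKa = -log(1.7 × 10^-4) = 3.770
pH = pKa + log(r) ⇒ log(r) = 4.59 − 3.770 = +0.820
r = [HCOO-]/[HCOOH] = 10^(+0.820) = 6.61

ratio = 6.6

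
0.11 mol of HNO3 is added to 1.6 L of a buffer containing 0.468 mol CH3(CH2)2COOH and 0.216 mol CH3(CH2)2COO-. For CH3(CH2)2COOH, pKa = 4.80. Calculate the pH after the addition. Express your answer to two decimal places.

Added H+ converts CH3(CH2)2COO- to CH3(CH2)2COOH: CH3(CH2)2COOH → 0.578 mol, CH3(CH2)2COO- → 0.106 mol.
pH = pKa + log(n_CH3(CH2)2COO-/n_CH3(CH2)2COOH) = 4.80 + log(0.106/0.578) = 4.80 + (-0.737)

pH = 4.06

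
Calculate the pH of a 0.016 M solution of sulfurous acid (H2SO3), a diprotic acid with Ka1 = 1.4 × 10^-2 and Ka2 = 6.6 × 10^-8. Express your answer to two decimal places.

pH = 2.02

Since Ka1 ≫ Ka2, the first ionization dominates [H+].
Ka1 = x²/(0.016 − x) = 1.4 × 10^-2
Solving the quadratic: x = (−Ka1 + √(Ka1² + 4·Ka1·C₀))/2 = 9.52 × 10^-3 M
pH = −log(9.52 × 10^-3) = 2.02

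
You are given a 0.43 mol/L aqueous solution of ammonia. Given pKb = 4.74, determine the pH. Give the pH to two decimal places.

NH3 + H2O ⇌ NH4+ + OH-
Kb = 10^(−4.74) = 1.82 × 10^-5
From the ICE table, Kb = [OH-]²/(0.43 − [OH-]) = 1.82 × 10^-5.
Neglecting [OH-] in the denominator: [OH-] = √(1.82 × 10^-5 × 0.43) = 2.80 × 10^-3 M
Check: 0.65% ionized — well under 5%, approximation valid.
pOH = −log(2.80 × 10^-3) = 2.55; pH = 14.00 − 2.55 = 11.45

pH = 11.45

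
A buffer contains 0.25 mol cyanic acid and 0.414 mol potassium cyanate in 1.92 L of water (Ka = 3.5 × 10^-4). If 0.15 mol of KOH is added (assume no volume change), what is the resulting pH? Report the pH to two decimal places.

OH- converts HOCN to OCN-: HOCN → 0.1 mol, OCN- → 0.564 mol.
pKa = −log(3.5 × 10^-4) = 3.456
pH = pKa + log(n_OCN-/n_HOCN) = 3.456 + log(0.564/0.1) = 3.456 + (+0.751)

pH = 4.21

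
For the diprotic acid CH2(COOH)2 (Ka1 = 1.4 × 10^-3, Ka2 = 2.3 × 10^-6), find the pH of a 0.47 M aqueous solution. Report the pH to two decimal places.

pH = 1.60

Since Ka1 ≫ Ka2, the first ionization dominates [H+].
Ka1 = x²/(0.47 − x) = 1.4 × 10^-3
Solving the quadratic: x = (−Ka1 + √(Ka1² + 4·Ka1·C₀))/2 = 2.50 × 10^-2 M
pH = −log(2.50 × 10^-2) = 1.60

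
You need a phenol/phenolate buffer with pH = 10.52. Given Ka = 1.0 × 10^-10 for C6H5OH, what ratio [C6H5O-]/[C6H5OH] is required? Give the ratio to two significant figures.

pKa = -log(1.0 × 10^-10) = 10.000
pH = pKa + log(r) ⇒ log(r) = 10.52 − 10.000 = +0.520
r = [C6H5O-]/[C6H5OH] = 10^(+0.520) = 3.31

ratio = 3.3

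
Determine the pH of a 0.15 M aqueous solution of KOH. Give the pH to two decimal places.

pH = 13.18

KOH is a strong base; [OH-] = 0.15 M.
pOH = -log(0.15) = 0.82
pH = 14.00 - 0.82 = 13.18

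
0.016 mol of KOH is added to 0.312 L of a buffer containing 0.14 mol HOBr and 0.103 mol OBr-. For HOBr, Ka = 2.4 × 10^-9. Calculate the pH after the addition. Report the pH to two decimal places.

pH = 8.60

OH- converts HOBr to OBr-: HOBr → 0.124 mol, OBr- → 0.119 mol.
pKa = −log(2.4 × 10^-9) = 8.620
pH = pKa + log(n_OBr-/n_HOBr) = 8.620 + log(0.119/0.124) = 8.620 + (-0.018)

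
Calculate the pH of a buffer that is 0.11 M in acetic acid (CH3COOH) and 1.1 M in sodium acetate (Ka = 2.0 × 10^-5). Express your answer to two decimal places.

pKa = −log(2.0 × 10^-5) = 4.699
Using pH = pKa + log([base]/[acid]) with [base]/[acid] = 1.1/0.11:
pH = 4.699 + (+1.000) = 5.70

pH = 5.70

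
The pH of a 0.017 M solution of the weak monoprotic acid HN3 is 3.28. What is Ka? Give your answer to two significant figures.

[H+] = 10^(-3.28) = 5.25 × 10^-4 M
At equilibrium [HA] = 0.017 − 5.25 × 10^-4 = 1.65 × 10^-2 M
Ka = [H+][A-]/[HA] = (5.25 × 10^-4)² / 1.65 × 10^-2 = 1.7 × 10^-5

Ka = 1.7 × 10^-5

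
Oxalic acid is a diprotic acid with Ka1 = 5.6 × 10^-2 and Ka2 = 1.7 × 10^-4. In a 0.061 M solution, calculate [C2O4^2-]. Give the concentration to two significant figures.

1.7 × 10^-4 M

First ionization gives [H+] ≈ [HC2O4-] = 3.68 × 10^-2 M.
Second step: Ka2 = [H+][C2O4^2-]/[HC2O4-] ≈ [C2O4^2-] (since [H+] ≈ [HC2O4-]).
So [C2O4^2-] ≈ Ka2.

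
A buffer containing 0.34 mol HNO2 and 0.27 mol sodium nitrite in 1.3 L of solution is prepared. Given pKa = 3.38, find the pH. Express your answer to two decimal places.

Henderson–Hasselbalch: pH = pKa + log([NO2-]/[HNO2]) = 3.38 + log(0.27/0.34)
pH = 3.38 + (-0.100) = 3.28

pH = 3.28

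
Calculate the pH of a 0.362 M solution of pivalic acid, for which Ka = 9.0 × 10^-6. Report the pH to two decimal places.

(CH3)3CCOOH ⇌ (CH3)3CCOO- + H+
From the ICE table, Ka = [H+]²/(0.362 − [H+]) = 9.0 × 10^-6.
Assume [H+] ≪ 0.362: [H+] ≈ √(9.0 × 10^-6 × 0.362) = 1.80 × 10^-3 M
Check: 0.5% ionized — well under 5%, approximation valid.
pH = −log[H+] = −log(1.80 × 10^-3) = 2.74

pH = 2.74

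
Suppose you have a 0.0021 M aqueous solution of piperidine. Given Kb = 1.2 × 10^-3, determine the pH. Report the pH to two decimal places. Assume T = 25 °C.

pH = 11.04

C5H10NH + H2O ⇌ C5H10NH2+ + OH-
From the ICE table, Kb = [OH-]²/(0.0021 − [OH-]) = 1.2 × 10^-3.
Here C₀/Kb ≈ 1.75, so the small-[OH-] approximation fails. Use the quadratic:
[OH-] = [−0.0012 + √(0.0012² + 1.01e-05)]/2 = 1.10 × 10^-3 M
pOH = 2.96, so pH = 14.00 − pOH = 11.04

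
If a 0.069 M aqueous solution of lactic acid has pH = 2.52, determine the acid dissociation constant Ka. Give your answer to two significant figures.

[H+] = 10^(-2.52) = 3.02 × 10^-3 M
At equilibrium [HA] = 0.069 − 3.02 × 10^-3 = 6.60 × 10^-2 M
Ka = [H+][A-]/[HA] = (3.02 × 10^-3)² / 6.60 × 10^-2 = 1.4 × 10^-4

Ka = 1.4 × 10^-4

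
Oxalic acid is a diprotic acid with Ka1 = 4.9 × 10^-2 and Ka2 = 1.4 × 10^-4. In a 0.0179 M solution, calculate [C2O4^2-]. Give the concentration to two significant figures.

1.4 × 10^-4 M

First ionization gives [H+] ≈ [HC2O4-] = 1.39 × 10^-2 M.
Second step: Ka2 = [H+][C2O4^2-]/[HC2O4-] ≈ [C2O4^2-] (since [H+] ≈ [HC2O4-]).
So [C2O4^2-] ≈ Ka2.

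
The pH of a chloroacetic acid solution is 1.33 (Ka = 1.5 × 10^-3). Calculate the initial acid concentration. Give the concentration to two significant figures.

C₀ = 1.5 M

[H+] = 10^(-1.33) = 4.68 × 10^-2 M = x
Ka = x²/(C₀ − x) ⇒ C₀ = x + x²/Ka
C₀ = 4.68 × 10^-2 + (4.68 × 10^-2)²/(1.5 × 10^-3) = 1.51 M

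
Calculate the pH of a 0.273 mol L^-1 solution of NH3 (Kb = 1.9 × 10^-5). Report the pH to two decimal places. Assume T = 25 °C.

NH3 + H2O ⇌ NH4+ + OH-
From the ICE table, Kb = [OH-]²/(0.273 − [OH-]) = 1.9 × 10^-5.
Neglecting [OH-] in the denominator: [OH-] = √(1.9 × 10^-5 × 0.273) = 2.28 × 10^-3 M
pOH = 2.64, so pH = 14.00 − pOH = 11.36

pH = 11.36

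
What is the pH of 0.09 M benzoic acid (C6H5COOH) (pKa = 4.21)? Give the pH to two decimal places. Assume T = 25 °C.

pH = 2.63

C6H5COOH ⇌ C6H5COO- + H+
Ka = 10^(−4.21) = 6.17 × 10^-5
Let x = [H+] at equilibrium. Ka = x²/(0.09 − x).
Neglecting x in the denominator: x = √(6.17 × 10^-5 × 0.09) = 2.36 × 10^-3 M
(x/C₀ = 2.6% < 5%, so the approximation holds.)
pH = −log(2.36 × 10^-3) = 2.63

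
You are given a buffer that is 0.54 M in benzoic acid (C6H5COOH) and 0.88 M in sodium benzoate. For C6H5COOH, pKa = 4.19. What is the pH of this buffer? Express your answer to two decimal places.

pH = 4.40

Using pH = pKa + log([base]/[acid]) with [base]/[acid] = 0.88/0.54:
pH = 4.19 + (+0.212) = 4.40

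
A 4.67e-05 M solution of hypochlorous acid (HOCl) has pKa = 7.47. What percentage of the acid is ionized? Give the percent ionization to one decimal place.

2.7%

HOCl ⇌ OCl- + H+; let x = [H+] at equilibrium.
Ka = 10^(−7.47) = 3.39 × 10^-8
x ≈ √(Ka·C₀) = √(3.39 × 10^-8 × 4.67e-05) = 1.26 × 10^-6 M
Fraction ionized = 1.26 × 10^-6 / 4.67e-05 = 0.0270 → 2.7%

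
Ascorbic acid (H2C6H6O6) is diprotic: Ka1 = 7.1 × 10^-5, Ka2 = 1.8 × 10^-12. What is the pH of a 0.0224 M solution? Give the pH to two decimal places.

pH = 2.91

Since Ka1 ≫ Ka2, the first ionization dominates [H+].
Ka1 = x²/(0.0224 − x) = 7.1 × 10^-5
Solving the quadratic: x = (−Ka1 + √(Ka1² + 4·Ka1·C₀))/2 = 1.23 × 10^-3 M
pH = −log(1.23 × 10^-3) = 2.91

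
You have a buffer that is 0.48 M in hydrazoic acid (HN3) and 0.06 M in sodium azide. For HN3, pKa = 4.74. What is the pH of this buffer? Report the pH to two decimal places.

Henderson–Hasselbalch: pH = pKa + log([N3-]/[HN3]) = 4.74 + log(0.06/0.48)
pH = 4.74 + (-0.903) = 3.84

pH = 3.84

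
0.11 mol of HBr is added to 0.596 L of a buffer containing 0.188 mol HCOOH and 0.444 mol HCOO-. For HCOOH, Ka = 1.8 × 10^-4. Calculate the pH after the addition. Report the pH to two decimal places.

pH = 3.79

Added H+ converts HCOO- to HCOOH: HCOOH → 0.298 mol, HCOO- → 0.334 mol.
pKa = −log(1.8 × 10^-4) = 3.745
Henderson–Hasselbalch with mole ratio 0.334/0.298: pH = 3.745 + (+0.050)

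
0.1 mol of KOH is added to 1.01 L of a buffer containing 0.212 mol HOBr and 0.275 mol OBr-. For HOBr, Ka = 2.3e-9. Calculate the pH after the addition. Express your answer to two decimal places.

OH- converts HOBr to OBr-: HOBr → 0.112 mol, OBr- → 0.375 mol.
pKa = −log(2.3 × 10^-9) = 8.638
pH = pKa + log(n_OBr-/n_HOBr) = 8.638 + log(0.375/0.112) = 8.638 + (+0.525)

pH = 9.16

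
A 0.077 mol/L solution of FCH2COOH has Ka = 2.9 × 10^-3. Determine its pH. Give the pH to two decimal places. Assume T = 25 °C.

FCH2COOH ⇌ FCH2COO- + H+
Ka = [H+]²/(0.077 − [H+]) = 2.9 × 10^-3
[H+] is not negligible relative to C₀; solve [H+]² + 0.0029·[H+] − 0.000223 = 0.
[H+] = (−Ka + √(Ka² + 4·Ka·C₀))/2 = 1.36 × 10^-2 M
pH = −log(1.36 × 10^-2) = 1.87

pH = 1.87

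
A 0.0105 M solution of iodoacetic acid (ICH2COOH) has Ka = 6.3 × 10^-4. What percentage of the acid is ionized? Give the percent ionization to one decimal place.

21.7%

ICH2COOH ⇌ ICH2COO- + H+; let x = [H+] at equilibrium.
Ka = x²/(C₀ − x); solving the quadratic gives x = 2.28 × 10^-3 M.
Fraction ionized = 2.28 × 10^-3 / 0.0105 = 0.2171 → 21.7%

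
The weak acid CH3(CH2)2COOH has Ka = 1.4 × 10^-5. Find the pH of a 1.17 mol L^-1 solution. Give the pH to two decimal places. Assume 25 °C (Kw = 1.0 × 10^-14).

pH = 2.39

CH3(CH2)2COOH ⇌ CH3(CH2)2COO- + H+
From the ICE table, Ka = [H+]²/(1.17 − [H+]) = 1.4 × 10^-5.
Neglecting [H+] in the denominator: [H+] = √(1.4 × 10^-5 × 1.17) = 4.05 × 10^-3 M
pH = −log[H+] = −log(4.05 × 10^-3) = 2.39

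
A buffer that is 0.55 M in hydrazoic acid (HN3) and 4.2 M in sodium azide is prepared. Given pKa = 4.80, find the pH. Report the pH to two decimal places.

pH = pKa + log([A⁻]/[HA]) = 4.80 + log(4.2/0.55)
pH = 4.80 + (+0.883) = 5.68

pH = 5.68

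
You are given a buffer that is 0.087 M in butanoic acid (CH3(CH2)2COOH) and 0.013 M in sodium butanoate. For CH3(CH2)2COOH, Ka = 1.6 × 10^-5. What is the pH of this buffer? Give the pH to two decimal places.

pH = 3.97

pKa = −log(1.6 × 10^-5) = 4.796
Using pH = pKa + log([base]/[acid]) with [base]/[acid] = 0.013/0.087:
pH = 4.796 + (-0.826) = 3.97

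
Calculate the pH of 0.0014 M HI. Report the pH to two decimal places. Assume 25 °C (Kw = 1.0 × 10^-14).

pH = 2.85

HI is a strong acid and dissociates completely, so [H+] = 0.0014 M.
pH = -log(0.0014) = 2.85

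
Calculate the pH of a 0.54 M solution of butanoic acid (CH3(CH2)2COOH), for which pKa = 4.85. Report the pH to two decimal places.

pH = 2.56

CH3(CH2)2COOH ⇌ CH3(CH2)2COO- + H+
Ka = 10^(−4.85) = 1.41 × 10^-5
From the ICE table, Ka = [H+]²/(0.54 − [H+]) = 1.41 × 10^-5.
Neglecting [H+] in the denominator: [H+] = √(1.41 × 10^-5 × 0.54) = 2.76 × 10^-3 M
pH = −log[H+] = −log(2.76 × 10^-3) = 2.56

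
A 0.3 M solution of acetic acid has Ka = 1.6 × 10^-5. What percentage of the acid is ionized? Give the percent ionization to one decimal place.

0.7%

CH3COOH ⇌ CH3COO- + H+; let x = [H+] at equilibrium.
x ≈ √(Ka·C₀) = √(1.6 × 10^-5 × 0.3) = 2.19 × 10^-3 M
Fraction ionized = 2.19 × 10^-3 / 0.3 = 0.0073 → 0.7%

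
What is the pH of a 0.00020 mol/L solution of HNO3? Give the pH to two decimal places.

pH = 3.70

HNO3 is a strong acid and dissociates completely, so [H+] = 0.00020 M.
pH = -log(0.0002) = 3.70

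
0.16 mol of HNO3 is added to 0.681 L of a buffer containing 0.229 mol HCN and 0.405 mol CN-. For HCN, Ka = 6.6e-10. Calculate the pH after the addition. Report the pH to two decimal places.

pH = 8.98

Added H+ converts CN- to HCN: HCN → 0.389 mol, CN- → 0.245 mol.
pKa = −log(6.6 × 10^-10) = 9.180
Henderson–Hasselbalch with mole ratio 0.245/0.389: pH = 9.180 + (-0.201)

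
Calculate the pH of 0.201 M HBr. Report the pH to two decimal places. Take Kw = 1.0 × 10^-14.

HBr is a strong acid and dissociates completely, so [H+] = 0.201 M.
pH = -log(0.201) = 0.70

pH = 0.70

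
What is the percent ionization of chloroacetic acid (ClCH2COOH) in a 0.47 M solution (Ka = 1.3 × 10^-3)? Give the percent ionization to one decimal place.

ClCH2COOH ⇌ ClCH2COO- + H+; let x = [H+] at equilibrium.
Solve x² + 0.0013x − 0.000611 = 0 → x = 2.41 × 10^-2 M
% ionization = x/C₀ × 100% = 2.41 × 10^-2/0.47 × 100% = 5.1%

5.1%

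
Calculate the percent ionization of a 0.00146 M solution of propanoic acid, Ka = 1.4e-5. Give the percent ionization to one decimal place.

9.3%

CH3CH2COOH ⇌ CH3CH2COO- + H+; let x = [H+] at equilibrium.
Solve x² + 1.4e-05x − 2.04e-08 = 0 → x = 1.36 × 10^-4 M
% ionization = x/C₀ × 100% = 1.36 × 10^-4/0.00146 × 100% = 9.3%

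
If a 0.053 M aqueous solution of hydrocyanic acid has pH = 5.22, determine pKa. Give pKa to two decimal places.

pKa = 9.16

[H+] = 10^(-5.22) = 6.03 × 10^-6 M
At equilibrium [HA] = 0.053 − 6.03 × 10^-6 = 5.30 × 10^-2 M
Ka = [H+][A-]/[HA] = (6.03 × 10^-6)² / 5.30 × 10^-2 = 6.86 × 10^-10
pKa = -log(6.86 × 10^-10) = 9.16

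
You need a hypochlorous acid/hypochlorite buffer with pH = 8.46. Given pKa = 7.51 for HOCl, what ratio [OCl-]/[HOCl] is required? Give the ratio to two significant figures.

pH = pKa + log(r) ⇒ log(r) = 8.46 − 7.51 = +0.95
r = [OCl-]/[HOCl] = 10^(+0.95) = 8.91

ratio = 8.9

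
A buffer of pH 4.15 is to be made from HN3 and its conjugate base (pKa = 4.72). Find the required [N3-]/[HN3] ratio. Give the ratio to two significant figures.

ratio = 0.27

pH = pKa + log(r) ⇒ log(r) = 4.15 − 4.72 = -0.57
r = [N3-]/[HN3] = 10^(-0.57) = 0.269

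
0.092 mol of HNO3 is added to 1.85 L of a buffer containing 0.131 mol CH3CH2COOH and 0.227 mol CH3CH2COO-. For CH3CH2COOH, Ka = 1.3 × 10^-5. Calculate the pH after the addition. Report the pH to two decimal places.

pH = 4.67

Added H+ converts CH3CH2COO- to CH3CH2COOH: CH3CH2COOH → 0.223 mol, CH3CH2COO- → 0.135 mol.
pKa = −log(1.3 × 10^-5) = 4.886
Henderson–Hasselbalch with mole ratio 0.135/0.223: pH = 4.886 + (-0.218)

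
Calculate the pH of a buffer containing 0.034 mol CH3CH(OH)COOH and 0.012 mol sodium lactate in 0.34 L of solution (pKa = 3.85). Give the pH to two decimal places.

pH = 3.40

Henderson–Hasselbalch: pH = pKa + log([CH3CH(OH)COO-]/[CH3CH(OH)COOH]) = 3.85 + log(0.012/0.034)
pH = 3.85 + (-0.452) = 3.40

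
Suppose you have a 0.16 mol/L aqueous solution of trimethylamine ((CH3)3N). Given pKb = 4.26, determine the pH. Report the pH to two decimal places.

(CH3)3N + H2O ⇌ (CH3)3NH+ + OH-
Kb = 10^(−4.26) = 5.50 × 10^-5
From the ICE table, Kb = [OH-]²/(0.16 − [OH-]) = 5.50 × 10^-5.
Since Kb ≪ C₀, [OH-] ≈ √(Kb·C₀) = 2.97 × 10^-3 M.
pOH = −log(2.97 × 10^-3) = 2.53; pH = 14.00 − 2.53 = 11.47

pH = 11.47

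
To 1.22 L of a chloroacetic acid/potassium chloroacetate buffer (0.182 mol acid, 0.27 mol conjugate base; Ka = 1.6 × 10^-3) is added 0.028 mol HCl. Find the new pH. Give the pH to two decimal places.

Added H+ converts ClCH2COO- to ClCH2COOH: ClCH2COOH → 0.21 mol, ClCH2COO- → 0.242 mol.
pKa = −log(1.6 × 10^-3) = 2.796
Henderson–Hasselbalch with mole ratio 0.242/0.21: pH = 2.796 + (+0.062)

pH = 2.86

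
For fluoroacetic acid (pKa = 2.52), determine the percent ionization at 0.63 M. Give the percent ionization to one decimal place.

6.7%

FCH2COOH ⇌ FCH2COO- + H+; let x = [H+] at equilibrium.
Ka = 10^(−2.52) = 3.02 × 10^-3
Solve x² + 0.00302x − 0.0019 = 0 → x = 4.21 × 10^-2 M
% ionization = x/C₀ × 100% = 4.21 × 10^-2/0.63 × 100% = 6.7%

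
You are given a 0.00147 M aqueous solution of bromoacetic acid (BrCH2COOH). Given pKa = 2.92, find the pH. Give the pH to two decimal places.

BrCH2COOH ⇌ BrCH2COO- + H+
Ka = 10^(−2.92) = 1.20 × 10^-3
Let x = [H+] at equilibrium. Ka = x²/(0.00147 − x).
The 5% rule fails; solving x² + Ka·x − Ka·C₀ = 0 exactly:
x = [−0.0012 + √(0.0012² + 7.06e-06)]/2 = 8.57 × 10^-4 M
pH = −log[H+] = −log(8.57 × 10^-4) = 3.07

pH = 3.07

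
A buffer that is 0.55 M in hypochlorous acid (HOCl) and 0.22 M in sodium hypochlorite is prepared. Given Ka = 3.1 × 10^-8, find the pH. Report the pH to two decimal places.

pH = 7.11

pKa = −log(3.1 × 10^-8) = 7.509
Henderson–Hasselbalch: pH = pKa + log([OCl-]/[HOCl]) = 7.509 + log(0.22/0.55)
pH = 7.509 + (-0.398) = 7.11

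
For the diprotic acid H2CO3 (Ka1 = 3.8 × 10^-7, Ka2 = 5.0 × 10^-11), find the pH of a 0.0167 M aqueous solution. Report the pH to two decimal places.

pH = 4.10

Since Ka1 ≫ Ka2, the first ionization dominates [H+].
Ka1 = x²/(0.0167 − x) = 3.8 × 10^-7
x ≈ √(3.8 × 10^-7 × 0.0167) = 7.97 × 10^-5 M
pH = −log(7.97 × 10^-5) = 4.10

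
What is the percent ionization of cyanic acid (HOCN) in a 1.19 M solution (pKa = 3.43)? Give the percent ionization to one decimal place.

HOCN ⇌ OCN- + H+; let x = [H+] at equilibrium.
Ka = 10^(−3.43) = 3.72 × 10^-4
x ≈ √(Ka·C₀) = √(3.72 × 10^-4 × 1.19) = 2.10 × 10^-2 M
Fraction ionized = 2.10 × 10^-2 / 1.19 = 0.0176 → 1.8%

1.8%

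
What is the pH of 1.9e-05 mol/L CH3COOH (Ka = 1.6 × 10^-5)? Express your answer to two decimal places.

pH = 4.95

CH3COOH ⇌ CH3COO- + H+
Let x = [H+] at equilibrium. Ka = x²/(1.9e-05 − x).
The 5% rule fails; solving x² + Ka·x − Ka·C₀ = 0 exactly:
x = [−1.6e-05 + √(1.6e-05² + 1.22e-09)]/2 = 1.12 × 10^-5 M
pH = −log(1.12 × 10^-5) = 4.95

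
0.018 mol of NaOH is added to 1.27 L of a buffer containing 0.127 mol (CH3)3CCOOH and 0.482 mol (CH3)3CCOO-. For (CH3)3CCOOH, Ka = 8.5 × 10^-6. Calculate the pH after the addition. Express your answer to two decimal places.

pH = 5.73

OH- converts (CH3)3CCOOH to (CH3)3CCOO-: (CH3)3CCOOH → 0.109 mol, (CH3)3CCOO- → 0.5 mol.
pKa = −log(8.5 × 10^-6) = 5.071
Henderson–Hasselbalch with mole ratio 0.5/0.109: pH = 5.071 + (+0.662)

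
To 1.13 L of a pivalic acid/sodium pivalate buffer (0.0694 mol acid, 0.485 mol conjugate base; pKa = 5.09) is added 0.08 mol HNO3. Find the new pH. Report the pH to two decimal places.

pH = 5.52

Added H+ converts (CH3)3CCOO- to (CH3)3CCOOH: (CH3)3CCOOH → 0.149 mol, (CH3)3CCOO- → 0.405 mol.
Henderson–Hasselbalch with mole ratio 0.405/0.149: pH = 5.09 + (+0.434)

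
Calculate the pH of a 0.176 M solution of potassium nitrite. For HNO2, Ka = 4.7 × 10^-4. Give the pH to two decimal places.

NO2- is the conjugate base of the weak acid HNO2.
Kb = Kw/Ka = 1.0×10^-14 / 4.7 × 10^-4 = 2.13 × 10^-11
Let x = [OH-] at equilibrium. Kb = x²/(0.176 − x).
Neglecting x in the denominator: x = √(2.13 × 10^-11 × 0.176) = 1.94 × 10^-6 M
pOH = 5.71, so pH = 14.00 − pOH = 8.29

pH = 8.29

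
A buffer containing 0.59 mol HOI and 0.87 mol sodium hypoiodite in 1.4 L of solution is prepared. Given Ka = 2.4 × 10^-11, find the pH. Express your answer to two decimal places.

pH = 10.79

pKa = −log(2.4 × 10^-11) = 10.620
Using pH = pKa + log([base]/[acid]) with [base]/[acid] = 0.87/0.59:
pH = 10.620 + (+0.169) = 10.79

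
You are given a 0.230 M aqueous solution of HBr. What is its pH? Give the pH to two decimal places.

HBr is a strong acid and dissociates completely, so [H+] = 0.230 M.
pH = -log(0.23) = 0.64

pH = 0.64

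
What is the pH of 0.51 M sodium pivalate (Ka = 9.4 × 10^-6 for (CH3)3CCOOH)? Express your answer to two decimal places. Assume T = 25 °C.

(CH3)3CCOO- is the conjugate base of the weak acid (CH3)3CCOOH.
Kb = Kw/Ka = 1.0×10^-14 / 9.4 × 10^-6 = 1.06 × 10^-9
Kb = x²/(0.51 − x) = 1.06 × 10^-9
Assume x ≪ 0.51: x ≈ √(1.06 × 10^-9 × 0.51) = 2.33 × 10^-5 M
pOH = 4.63, so pH = 14.00 − pOH = 9.37

pH = 9.37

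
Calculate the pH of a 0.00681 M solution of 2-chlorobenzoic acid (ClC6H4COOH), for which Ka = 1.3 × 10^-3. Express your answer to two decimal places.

ClC6H4COOH ⇌ ClC6H4COO- + H+
Let x = [H+] at equilibrium. Ka = x²/(0.00681 − x).
The 5% rule fails; solving x² + Ka·x − Ka·C₀ = 0 exactly:
x = (−Ka + √(Ka² + 4·Ka·C₀))/2 = 2.40 × 10^-3 M
pH = −log[H+] = −log(2.40 × 10^-3) = 2.62

pH = 2.62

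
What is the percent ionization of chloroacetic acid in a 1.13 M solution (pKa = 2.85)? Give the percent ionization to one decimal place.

ClCH2COOH ⇌ ClCH2COO- + H+; let x = [H+] at equilibrium.
Ka = 10^(−2.85) = 1.41 × 10^-3
x ≈ √(Ka·C₀) = √(1.41 × 10^-3 × 1.13) = 3.99 × 10^-2 M
Fraction ionized = 3.99 × 10^-2 / 1.13 = 0.0353 → 3.5%

3.5%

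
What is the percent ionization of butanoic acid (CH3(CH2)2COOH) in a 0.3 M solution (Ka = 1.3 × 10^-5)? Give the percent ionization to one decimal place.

0.7%

CH3(CH2)2COOH ⇌ CH3(CH2)2COO- + H+; let x = [H+] at equilibrium.
x ≈ √(Ka·C₀) = √(1.3 × 10^-5 × 0.3) = 1.97 × 10^-3 M
Fraction ionized = 1.97 × 10^-3 / 0.3 = 0.0066 → 0.7%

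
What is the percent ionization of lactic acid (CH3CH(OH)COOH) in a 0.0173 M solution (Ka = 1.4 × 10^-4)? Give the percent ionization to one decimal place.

CH3CH(OH)COOH ⇌ CH3CH(OH)COO- + H+; let x = [H+] at equilibrium.
Ka = x²/(C₀ − x); solving the quadratic gives x = 1.49 × 10^-3 M.
Fraction ionized = 1.49 × 10^-3 / 0.0173 = 0.0861 → 8.6%

8.6%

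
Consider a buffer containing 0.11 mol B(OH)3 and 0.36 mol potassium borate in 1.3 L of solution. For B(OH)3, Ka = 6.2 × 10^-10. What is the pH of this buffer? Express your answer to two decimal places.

pH = 9.72

pKa = −log(6.2 × 10^-10) = 9.208
pH = pKa + log([A⁻]/[HA]) = 9.208 + log(0.36/0.11)
pH = 9.208 + (+0.515) = 9.72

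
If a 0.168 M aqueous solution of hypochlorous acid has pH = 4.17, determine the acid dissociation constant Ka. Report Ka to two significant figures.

[H+] = 10^(-4.17) = 6.76 × 10^-5 M
At equilibrium [HA] = 0.168 − 6.76 × 10^-5 = 1.68 × 10^-1 M
Ka = [H+][A-]/[HA] = (6.76 × 10^-5)² / 1.68 × 10^-1 = 2.7 × 10^-8

Ka = 2.7 × 10^-8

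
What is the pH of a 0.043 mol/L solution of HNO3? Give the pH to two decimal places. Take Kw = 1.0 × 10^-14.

HNO3 is a strong acid and dissociates completely, so [H+] = 0.043 M.
pH = -log(0.043) = 1.37

pH = 1.37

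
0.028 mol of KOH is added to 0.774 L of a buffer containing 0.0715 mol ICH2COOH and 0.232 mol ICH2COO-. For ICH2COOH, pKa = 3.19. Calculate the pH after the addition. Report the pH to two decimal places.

After neutralization: n(ICH2COOH) = 0.0435 mol, n(ICH2COO-) = 0.26 mol.
Henderson–Hasselbalch with mole ratio 0.26/0.0435: pH = 3.19 + (+0.776)

pH = 3.97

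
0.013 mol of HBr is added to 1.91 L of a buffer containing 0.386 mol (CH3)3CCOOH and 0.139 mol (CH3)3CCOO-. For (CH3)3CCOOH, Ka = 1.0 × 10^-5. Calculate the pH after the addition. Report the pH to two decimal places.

After neutralization: n((CH3)3CCOOH) = 0.399 mol, n((CH3)3CCOO-) = 0.126 mol.
pKa = −log(1.0 × 10^-5) = 5.000
pH = pKa + log(n_(CH3)3CCOO-/n_(CH3)3CCOOH) = 5.000 + log(0.126/0.399) = 5.000 + (-0.501)

pH = 4.50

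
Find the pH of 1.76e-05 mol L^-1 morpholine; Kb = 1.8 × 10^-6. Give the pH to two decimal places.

C4H8ONH + H2O ⇌ C4H8ONH2+ + OH-
Kb = [OH-]²/(1.76e-05 − [OH-]) = 1.8 × 10^-6
[OH-] is not negligible relative to C₀; solve [OH-]² + 1.8e-06·[OH-] − 3.17e-11 = 0.
[OH-] = (−Kb + √(Kb² + 4·Kb·C₀))/2 = 4.80 × 10^-6 M
pOH = −log(4.80 × 10^-6) = 5.32; pH = 14.00 − 5.32 = 8.68

pH = 8.68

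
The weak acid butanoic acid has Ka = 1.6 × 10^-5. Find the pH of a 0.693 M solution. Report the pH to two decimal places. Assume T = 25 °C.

CH3(CH2)2COOH ⇌ CH3(CH2)2COO- + H+
Let x = [H+] at equilibrium. Ka = x²/(0.693 − x).
Since Ka ≪ C₀, x ≈ √(Ka·C₀) = 3.33 × 10^-3 M.
pH = −log[H+] = −log(3.33 × 10^-3) = 2.48

pH = 2.48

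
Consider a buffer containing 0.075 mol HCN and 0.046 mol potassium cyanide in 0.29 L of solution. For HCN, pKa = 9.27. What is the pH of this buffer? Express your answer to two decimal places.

pH = 9.06

Using pH = pKa + log([base]/[acid]) with [base]/[acid] = 0.046/0.075:
pH = 9.27 + (-0.212) = 9.06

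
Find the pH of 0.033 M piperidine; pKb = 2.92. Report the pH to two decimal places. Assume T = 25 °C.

C5H10NH + H2O ⇌ C5H10NH2+ + OH-
Kb = 10^(−2.92) = 1.20 × 10^-3
From the ICE table, Kb = x²/(0.033 − x) = 1.20 × 10^-3.
Here C₀/Kb ≈ 27.5, so the small-x approximation fails. Use the quadratic:
x = (−Kb + √(Kb² + 4·Kb·C₀))/2 = 5.72 × 10^-3 M
pOH = 2.24, so pH = 14.00 − pOH = 11.76

pH = 11.76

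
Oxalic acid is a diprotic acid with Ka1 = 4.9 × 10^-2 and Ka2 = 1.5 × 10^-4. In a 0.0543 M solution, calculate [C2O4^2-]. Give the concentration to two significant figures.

First ionization gives [H+] ≈ [HC2O4-] = 3.26 × 10^-2 M.
Second step: Ka2 = [H+][C2O4^2-]/[HC2O4-] ≈ [C2O4^2-] (since [H+] ≈ [HC2O4-]).
So [C2O4^2-] ≈ Ka2.

1.5 × 10^-4 M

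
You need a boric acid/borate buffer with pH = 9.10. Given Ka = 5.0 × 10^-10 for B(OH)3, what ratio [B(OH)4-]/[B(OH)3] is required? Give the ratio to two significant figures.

ratio = 0.63

pKa = -log(5.0 × 10^-10) = 9.301
pH = pKa + log(r) ⇒ log(r) = 9.10 − 9.301 = -0.201
r = [B(OH)4-]/[B(OH)3] = 10^(-0.201) = 0.63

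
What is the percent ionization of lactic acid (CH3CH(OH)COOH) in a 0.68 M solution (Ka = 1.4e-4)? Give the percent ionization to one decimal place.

CH3CH(OH)COOH ⇌ CH3CH(OH)COO- + H+; let x = [H+] at equilibrium.
x ≈ √(Ka·C₀) = √(1.4 × 10^-4 × 0.68) = 9.76 × 10^-3 M
% ionization = x/C₀ × 100% = 9.76 × 10^-3/0.68 × 100% = 1.4%

1.4%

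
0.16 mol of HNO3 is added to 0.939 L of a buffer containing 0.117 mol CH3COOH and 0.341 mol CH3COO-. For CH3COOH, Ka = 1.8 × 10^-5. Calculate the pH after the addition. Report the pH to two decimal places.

Added H+ converts CH3COO- to CH3COOH: CH3COOH → 0.277 mol, CH3COO- → 0.181 mol.
pKa = −log(1.8 × 10^-5) = 4.745
pH = pKa + log([A⁻]/[HA]) = 4.745 + log(0.181/0.277) = 4.745 -0.185

pH = 4.56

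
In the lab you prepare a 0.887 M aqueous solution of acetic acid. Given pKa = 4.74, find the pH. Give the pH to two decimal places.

pH = 2.40

CH3COOH ⇌ CH3COO- + H+
Ka = 10^(−4.74) = 1.82 × 10^-5
Ka = [H+]²/(0.887 − [H+]) = 1.82 × 10^-5
Since Ka ≪ C₀, [H+] ≈ √(Ka·C₀) = 4.02 × 10^-3 M.
pH = −log(4.02 × 10^-3) = 2.40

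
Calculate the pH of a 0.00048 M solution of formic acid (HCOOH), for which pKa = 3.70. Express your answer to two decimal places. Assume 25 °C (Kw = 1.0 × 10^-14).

pH = 3.65

HCOOH ⇌ HCOO- + H+
Ka = 10^(−3.70) = 2.00 × 10^-4
Let x = [H+] at equilibrium. Ka = x²/(0.00048 − x).
Here C₀/Ka ≈ 2.4, so the small-x approximation fails. Use the quadratic:
x = [−0.0002 + √(0.0002² + 3.84e-07)]/2 = 2.26 × 10^-4 M
pH = −log(2.26 × 10^-4) = 3.65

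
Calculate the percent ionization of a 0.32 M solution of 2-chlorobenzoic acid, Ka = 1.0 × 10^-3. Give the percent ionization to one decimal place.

5.4%

ClC6H4COOH ⇌ ClC6H4COO- + H+; let x = [H+] at equilibrium.
Solve x² + 0.001x − 0.00032 = 0 → x = 1.74 × 10^-2 M
% ionization = x/C₀ × 100% = 1.74 × 10^-2/0.32 × 100% = 5.4%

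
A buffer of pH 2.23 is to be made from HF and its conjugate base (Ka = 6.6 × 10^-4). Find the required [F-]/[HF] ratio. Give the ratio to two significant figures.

pKa = -log(6.6 × 10^-4) = 3.180
pH = pKa + log(r) ⇒ log(r) = 2.23 − 3.180 = -0.950
r = [F-]/[HF] = 10^(-0.950) = 0.112

ratio = 0.11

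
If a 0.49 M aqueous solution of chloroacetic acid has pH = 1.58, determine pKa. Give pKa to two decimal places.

pKa = 2.83

[H+] = 10^(-1.58) = 2.63 × 10^-2 M
At equilibrium [HA] = 0.49 − 2.63 × 10^-2 = 4.64 × 10^-1 M
Ka = [H+][A-]/[HA] = (2.63 × 10^-2)² / 4.64 × 10^-1 = 1.49 × 10^-3
pKa = -log(1.49 × 10^-3) = 2.83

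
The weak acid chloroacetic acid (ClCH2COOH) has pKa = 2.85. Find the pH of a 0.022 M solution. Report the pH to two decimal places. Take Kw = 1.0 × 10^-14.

pH = 2.31

ClCH2COOH ⇌ ClCH2COO- + H+
Ka = 10^(−2.85) = 1.41 × 10^-3
From the ICE table, Ka = x²/(0.022 − x) = 1.41 × 10^-3.
Here C₀/Ka ≈ 15.6, so the small-x approximation fails. Use the quadratic:
x = [−0.00141 + √(0.00141² + 0.000124)]/2 = 4.91 × 10^-3 M
pH = −log[H+] = −log(4.91 × 10^-3) = 2.31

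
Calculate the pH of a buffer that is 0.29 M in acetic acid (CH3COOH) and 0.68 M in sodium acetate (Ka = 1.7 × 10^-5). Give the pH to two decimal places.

pKa = −log(1.7 × 10^-5) = 4.770
Using pH = pKa + log([base]/[acid]) with [base]/[acid] = 0.68/0.29:
pH = 4.770 + (+0.370) = 5.14

pH = 5.14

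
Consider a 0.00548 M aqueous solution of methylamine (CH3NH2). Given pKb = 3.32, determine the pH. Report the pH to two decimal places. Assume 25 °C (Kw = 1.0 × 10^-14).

CH3NH2 + H2O ⇌ CH3NH3+ + OH-
Kb = 10^(−3.32) = 4.79 × 10^-4
Kb = x²/(0.00548 − x) = 4.79 × 10^-4
The 5% rule fails; solving x² + Kb·x − Kb·C₀ = 0 exactly:
x = (−Kb + √(Kb² + 4·Kb·C₀))/2 = 1.40 × 10^-3 M
pOH = 2.85, so pH = 14.00 − pOH = 11.15

pH = 11.15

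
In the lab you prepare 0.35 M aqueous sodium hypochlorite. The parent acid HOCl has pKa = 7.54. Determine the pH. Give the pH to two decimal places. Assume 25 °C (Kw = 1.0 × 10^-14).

pH = 10.54

OCl- is the conjugate base of the weak acid HOCl.
Ka = 10^(−7.54) = 2.88 × 10^-8
Kb = Kw/Ka = 1.0×10^-14 / 2.88 × 10^-8 = 3.47 × 10^-7
Let x = [OH-] at equilibrium. Kb = x²/(0.35 − x).
Neglecting x in the denominator: x = √(3.47 × 10^-7 × 0.35) = 3.48 × 10^-4 M
pOH = −log(3.48 × 10^-4) = 3.46; pH = 14.00 − 3.46 = 10.54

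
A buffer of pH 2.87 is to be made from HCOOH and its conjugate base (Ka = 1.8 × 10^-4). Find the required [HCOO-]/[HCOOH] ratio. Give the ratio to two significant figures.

pKa = -log(1.8 × 10^-4) = 3.745
pH = pKa + log(r) ⇒ log(r) = 2.87 − 3.745 = -0.875
r = [HCOO-]/[HCOOH] = 10^(-0.875) = 0.133

ratio = 0.13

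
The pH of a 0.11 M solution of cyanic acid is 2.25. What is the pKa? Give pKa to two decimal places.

[H+] = 10^(-2.25) = 5.62 × 10^-3 M
At equilibrium [HA] = 0.11 − 5.62 × 10^-3 = 1.04 × 10^-1 M
Ka = [H+][A-]/[HA] = (5.62 × 10^-3)² / 1.04 × 10^-1 = 3.04 × 10^-4
pKa = -log(3.04 × 10^-4) = 3.52

pKa = 3.52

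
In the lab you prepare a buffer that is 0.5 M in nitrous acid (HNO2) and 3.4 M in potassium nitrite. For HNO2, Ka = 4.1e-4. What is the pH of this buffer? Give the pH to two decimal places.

pH = 4.22

pKa = −log(4.1 × 10^-4) = 3.387
Henderson–Hasselbalch: pH = pKa + log([NO2-]/[HNO2]) = 3.387 + log(3.4/0.5)
pH = 3.387 + (+0.833) = 4.22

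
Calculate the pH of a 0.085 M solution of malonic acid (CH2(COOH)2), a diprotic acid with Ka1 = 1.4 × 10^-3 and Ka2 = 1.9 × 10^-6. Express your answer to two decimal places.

pH = 1.99

Since Ka1 ≫ Ka2, the first ionization dominates [H+].
Ka1 = x²/(0.085 − x) = 1.4 × 10^-3
Solving the quadratic: x = (−Ka1 + √(Ka1² + 4·Ka1·C₀))/2 = 1.02 × 10^-2 M
pH = −log(1.02 × 10^-2) = 1.99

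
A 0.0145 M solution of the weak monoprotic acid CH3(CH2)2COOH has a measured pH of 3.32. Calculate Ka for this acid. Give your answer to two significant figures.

Ka = 1.6 × 10^-5

[H+] = 10^(-3.32) = 4.79 × 10^-4 M
At equilibrium [HA] = 0.0145 − 4.79 × 10^-4 = 1.40 × 10^-2 M
Ka = [H+][A-]/[HA] = (4.79 × 10^-4)² / 1.40 × 10^-2 = 1.6 × 10^-5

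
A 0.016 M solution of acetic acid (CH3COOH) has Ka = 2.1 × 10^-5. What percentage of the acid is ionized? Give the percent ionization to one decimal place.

CH3COOH ⇌ CH3COO- + H+; let x = [H+] at equilibrium.
x ≈ √(Ka·C₀) = √(2.1 × 10^-5 × 0.016) = 5.80 × 10^-4 M
% ionization = x/C₀ × 100% = 5.80 × 10^-4/0.016 × 100% = 3.6%

3.6%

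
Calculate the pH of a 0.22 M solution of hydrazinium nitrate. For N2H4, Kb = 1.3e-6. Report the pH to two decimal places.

N2H5+ is the conjugate acid of the weak base N2H4.
Ka = Kw/Kb = 1.0×10^-14 / 1.3 × 10^-6 = 7.69 × 10^-9
Ka = [H+]²/(0.22 − [H+]) = 7.69 × 10^-9
Since Ka ≪ C₀, [H+] ≈ √(Ka·C₀) = 4.11 × 10^-5 M.
pH = −log[H+] = −log(4.11 × 10^-5) = 4.39

pH = 4.39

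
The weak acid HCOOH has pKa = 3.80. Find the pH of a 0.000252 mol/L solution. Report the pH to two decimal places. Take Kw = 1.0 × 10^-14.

HCOOH ⇌ HCOO- + H+
Ka = 10^(−3.80) = 1.58 × 10^-4
From the ICE table, Ka = x²/(0.000252 − x) = 1.58 × 10^-4.
Here C₀/Ka ≈ 1.59, so the small-x approximation fails. Use the quadratic:
x = [−0.000158 + √(0.000158² + 1.59e-07)]/2 = 1.36 × 10^-4 M
pH = −log(1.36 × 10^-4) = 3.87

pH = 3.87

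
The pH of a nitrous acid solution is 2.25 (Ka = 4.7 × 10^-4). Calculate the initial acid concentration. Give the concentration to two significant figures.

C₀ = 7.3 × 10^-2 M

[H+] = 10^(-2.25) = 5.62 × 10^-3 M = x
Ka = x²/(C₀ − x) ⇒ C₀ = x + x²/Ka
C₀ = 5.62 × 10^-3 + (5.62 × 10^-3)²/(4.7 × 10^-4) = 7.28 × 10^-2 M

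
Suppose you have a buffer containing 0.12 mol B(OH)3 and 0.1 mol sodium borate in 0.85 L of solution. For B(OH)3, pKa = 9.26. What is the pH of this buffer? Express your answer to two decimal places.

pH = 9.18

Using pH = pKa + log([base]/[acid]) with [base]/[acid] = 0.1/0.12:
pH = 9.26 + (-0.079) = 9.18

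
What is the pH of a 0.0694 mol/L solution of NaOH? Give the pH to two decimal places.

NaOH is a strong base; [OH-] = 0.0694 M.
pOH = -log(0.0694) = 1.16
pH = 14.00 - 1.16 = 12.84

pH = 12.84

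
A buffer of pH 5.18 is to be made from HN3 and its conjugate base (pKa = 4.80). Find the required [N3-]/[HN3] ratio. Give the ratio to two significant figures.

ratio = 2.4

pH = pKa + log(r) ⇒ log(r) = 5.18 − 4.80 = +0.38
r = [N3-]/[HN3] = 10^(+0.38) = 2.4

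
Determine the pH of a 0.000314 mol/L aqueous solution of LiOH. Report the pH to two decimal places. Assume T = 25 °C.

LiOH is a strong base; [OH-] = 0.000314 M.
pOH = -log(0.000314) = 3.50
pH = 14.00 - 3.50 = 10.50

pH = 10.50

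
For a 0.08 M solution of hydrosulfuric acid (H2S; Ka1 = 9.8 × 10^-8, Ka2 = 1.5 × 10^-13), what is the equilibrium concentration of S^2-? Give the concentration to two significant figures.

1.5 × 10^-13 M

First ionization gives [H+] ≈ [HS-] = 8.85 × 10^-5 M.
Second step: Ka2 = [H+][S^2-]/[HS-] ≈ [S^2-] (since [H+] ≈ [HS-]).
So [S^2-] ≈ Ka2.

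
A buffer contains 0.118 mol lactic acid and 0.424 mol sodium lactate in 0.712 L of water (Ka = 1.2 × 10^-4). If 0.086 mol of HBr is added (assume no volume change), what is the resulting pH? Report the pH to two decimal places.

pH = 4.14

After neutralization: n(CH3CH(OH)COOH) = 0.204 mol, n(CH3CH(OH)COO-) = 0.338 mol.
pKa = −log(1.2 × 10^-4) = 3.921
Henderson–Hasselbalch with mole ratio 0.338/0.204: pH = 3.921 + (+0.219)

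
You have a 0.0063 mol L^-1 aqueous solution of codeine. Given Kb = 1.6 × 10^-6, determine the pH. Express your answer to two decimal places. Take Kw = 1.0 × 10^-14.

pH = 10.00

C18H21NO3 + H2O ⇌ C18H22NO3+ + OH-
Kb = x²/(0.0063 − x) = 1.6 × 10^-6
Assume x ≪ 0.0063: x ≈ √(1.6 × 10^-6 × 0.0063) = 1.00 × 10^-4 M
(x/C₀ = 1.6% < 5%, so the approximation holds.)
pOH = 4.00, so pH = 14.00 − pOH = 10.00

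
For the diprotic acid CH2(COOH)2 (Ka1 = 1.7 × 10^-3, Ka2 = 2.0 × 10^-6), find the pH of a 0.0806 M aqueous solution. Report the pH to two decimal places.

pH = 1.96

Ka1 ≫ Ka2, so treat the first dissociation as the only significant source of H+.
Ka1 = x²/(0.0806 − x) = 1.7 × 10^-3
Solving the quadratic: x = (−Ka1 + √(Ka1² + 4·Ka1·C₀))/2 = 1.09 × 10^-2 M
pH = −log(1.09 × 10^-2) = 1.96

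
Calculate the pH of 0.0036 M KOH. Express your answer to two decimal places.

pH = 11.56

KOH is a strong base; [OH-] = 0.0036 M.
pOH = -log(0.0036) = 2.44
pH = 14.00 - 2.44 = 11.56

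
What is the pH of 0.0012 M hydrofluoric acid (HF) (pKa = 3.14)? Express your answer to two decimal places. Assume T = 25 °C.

pH = 3.20

HF ⇌ F- + H+
Ka = 10^(−3.14) = 7.24 × 10^-4
From the ICE table, Ka = [H+]²/(0.0012 − [H+]) = 7.24 × 10^-4.
Here C₀/Ka ≈ 1.66, so the small-[H+] approximation fails. Use the quadratic:
[H+] = (−Ka + √(Ka² + 4·Ka·C₀))/2 = 6.38 × 10^-4 M
pH = −log(6.38 × 10^-4) = 3.20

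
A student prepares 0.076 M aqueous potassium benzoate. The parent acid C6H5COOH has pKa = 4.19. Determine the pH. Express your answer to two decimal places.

pH = 8.54

C6H5COO- is the conjugate base of the weak acid C6H5COOH.
Ka = 10^(−4.19) = 6.46 × 10^-5
Kb = Kw/Ka = 1.0×10^-14 / 6.46 × 10^-5 = 1.55 × 10^-10
From the ICE table, Kb = x²/(0.076 − x) = 1.55 × 10^-10.
Assume x ≪ 0.076: x ≈ √(1.55 × 10^-10 × 0.076) = 3.43 × 10^-6 M
(x/C₀ = 0.0045% < 5%, so the approximation holds.)
pOH = 5.46, so pH = 14.00 − pOH = 8.54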